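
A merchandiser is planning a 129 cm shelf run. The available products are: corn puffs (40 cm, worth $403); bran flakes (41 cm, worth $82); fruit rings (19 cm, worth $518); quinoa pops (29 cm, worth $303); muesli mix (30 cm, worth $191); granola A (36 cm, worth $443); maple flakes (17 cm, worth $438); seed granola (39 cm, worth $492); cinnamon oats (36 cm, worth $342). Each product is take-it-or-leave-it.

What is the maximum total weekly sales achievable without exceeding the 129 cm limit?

1891

The ratio ordering already packs tightly: fruit rings + granola A + maple flakes + seed granola, 111 cm, 1891.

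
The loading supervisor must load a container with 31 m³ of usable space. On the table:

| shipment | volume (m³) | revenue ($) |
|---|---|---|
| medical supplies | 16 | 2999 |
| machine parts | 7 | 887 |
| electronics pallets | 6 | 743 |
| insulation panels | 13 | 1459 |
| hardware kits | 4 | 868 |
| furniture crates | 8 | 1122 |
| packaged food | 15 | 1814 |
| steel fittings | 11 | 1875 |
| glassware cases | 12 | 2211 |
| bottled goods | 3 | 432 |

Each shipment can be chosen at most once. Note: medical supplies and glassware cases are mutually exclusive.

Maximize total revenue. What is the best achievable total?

5742

Density check — hardware kits 217.00, medical supplies 187.44, glassware cases 184.25 are the best per m³.
Taking medical supplies + hardware kits + steel fittings: 31 m³ used, 5742 in revenue.
Next best is medical supplies + hardware kits + furniture crates + bottled goods at 5421 (31 m³) — short by 321.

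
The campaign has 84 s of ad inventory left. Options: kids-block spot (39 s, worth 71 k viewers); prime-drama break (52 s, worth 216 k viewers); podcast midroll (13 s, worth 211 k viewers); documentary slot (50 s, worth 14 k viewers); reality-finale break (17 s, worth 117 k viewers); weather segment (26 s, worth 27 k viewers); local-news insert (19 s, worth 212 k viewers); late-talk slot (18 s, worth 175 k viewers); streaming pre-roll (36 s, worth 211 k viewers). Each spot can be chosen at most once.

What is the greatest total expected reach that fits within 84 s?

715

Podcast midroll + reality-finale break + local-news insert + late-talk slot uses 67 of the 84 s and totals 715.
Runner-up podcast midroll + reality-finale break + late-talk slot + streaming pre-roll tops out at 714.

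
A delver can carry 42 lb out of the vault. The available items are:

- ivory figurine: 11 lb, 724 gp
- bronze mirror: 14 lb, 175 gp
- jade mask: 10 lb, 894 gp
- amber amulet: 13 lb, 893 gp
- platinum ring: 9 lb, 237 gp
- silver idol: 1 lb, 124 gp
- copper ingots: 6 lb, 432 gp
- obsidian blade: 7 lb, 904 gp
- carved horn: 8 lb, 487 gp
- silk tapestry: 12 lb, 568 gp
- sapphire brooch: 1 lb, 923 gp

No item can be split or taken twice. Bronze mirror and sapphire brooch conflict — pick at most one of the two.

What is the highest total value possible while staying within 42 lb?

4338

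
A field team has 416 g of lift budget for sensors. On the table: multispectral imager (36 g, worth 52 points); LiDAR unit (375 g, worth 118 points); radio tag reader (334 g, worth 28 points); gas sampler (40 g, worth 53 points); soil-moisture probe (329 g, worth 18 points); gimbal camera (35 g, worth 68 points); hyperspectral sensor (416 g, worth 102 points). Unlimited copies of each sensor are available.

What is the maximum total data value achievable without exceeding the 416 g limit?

748

By data value per g: gimbal camera 1.94, multispectral imager 1.44, gas sampler 1.32, LiDAR unit 0.31 lead.
11×gimbal camera uses 385 of the 416 g and totals 748.
No other feasible combination exceeds 748.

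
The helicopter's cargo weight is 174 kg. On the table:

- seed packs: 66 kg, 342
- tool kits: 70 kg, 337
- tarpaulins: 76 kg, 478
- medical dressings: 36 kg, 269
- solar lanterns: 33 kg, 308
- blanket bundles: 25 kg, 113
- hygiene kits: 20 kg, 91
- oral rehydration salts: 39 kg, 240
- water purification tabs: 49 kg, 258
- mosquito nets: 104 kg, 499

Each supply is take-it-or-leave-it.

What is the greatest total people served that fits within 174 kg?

Greedy by ratio would take tarpaulins + medical dressings + solar lanterns + hygiene kits: 165 kg used, total 1146.
Replace hygiene kits with blanket bundles: the trade gains 22 net, giving 1168 at 170 kg.
Next best is seed packs + medical dressings + solar lanterns + oral rehydration salts at 1159 (174 kg) — short by 9.

1168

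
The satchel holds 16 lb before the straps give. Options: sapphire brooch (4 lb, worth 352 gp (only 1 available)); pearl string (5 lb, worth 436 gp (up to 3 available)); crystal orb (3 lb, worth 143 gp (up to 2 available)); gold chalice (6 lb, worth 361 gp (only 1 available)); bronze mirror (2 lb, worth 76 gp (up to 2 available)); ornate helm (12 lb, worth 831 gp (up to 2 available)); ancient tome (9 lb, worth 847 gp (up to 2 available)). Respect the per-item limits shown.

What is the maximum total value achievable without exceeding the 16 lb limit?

Greedy by ratio would take sapphire brooch + crystal orb + ancient tome: 16 lb used, total 1342.
Dropping sapphire brooch and crystal orb frees 7 lb; slotting in pearl string + bronze mirror (7 lb) lifts the total to 1359 at 16 lb.
Nothing else within 16 lb beats 1359.

1359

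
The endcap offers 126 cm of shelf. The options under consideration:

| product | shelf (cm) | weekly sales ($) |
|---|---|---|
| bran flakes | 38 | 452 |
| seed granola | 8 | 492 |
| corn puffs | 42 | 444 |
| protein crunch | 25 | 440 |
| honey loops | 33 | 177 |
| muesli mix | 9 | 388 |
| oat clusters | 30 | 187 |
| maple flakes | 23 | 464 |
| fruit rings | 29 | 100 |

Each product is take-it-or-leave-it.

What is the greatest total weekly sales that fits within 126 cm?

2240

Filling by ratio: bran flakes + seed granola + protein crunch + muesli mix + maple flakes for 2236, with 23 cm left unused.
Replace protein crunch with corn puffs: the trade gains 4 net, giving 2240 at 120 cm.
Nothing else within 126 cm beats 2240.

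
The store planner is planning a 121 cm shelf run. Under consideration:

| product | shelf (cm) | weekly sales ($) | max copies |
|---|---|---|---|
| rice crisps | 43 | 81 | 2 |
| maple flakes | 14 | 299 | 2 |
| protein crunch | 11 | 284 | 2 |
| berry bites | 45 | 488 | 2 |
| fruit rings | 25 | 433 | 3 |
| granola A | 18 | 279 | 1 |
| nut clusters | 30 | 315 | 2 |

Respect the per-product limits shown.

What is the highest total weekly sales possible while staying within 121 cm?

Best packing: 2×maple flakes + 2×protein crunch + 2×fruit rings + granola A — 118 cm, 2311 total.
Nothing else within 121 cm beats 2311.

2311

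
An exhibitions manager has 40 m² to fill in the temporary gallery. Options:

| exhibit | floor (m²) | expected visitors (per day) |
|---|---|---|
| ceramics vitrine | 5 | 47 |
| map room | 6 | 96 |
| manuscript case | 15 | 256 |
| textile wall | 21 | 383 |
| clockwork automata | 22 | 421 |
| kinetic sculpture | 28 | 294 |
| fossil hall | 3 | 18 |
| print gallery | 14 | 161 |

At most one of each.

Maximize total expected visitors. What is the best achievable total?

695

Density check — clockwork automata 19.14, textile wall 18.24, manuscript case 17.07, map room 16.00 are the best per m².
Best packing: manuscript case + clockwork automata + fossil hall — 40 m², 695 total.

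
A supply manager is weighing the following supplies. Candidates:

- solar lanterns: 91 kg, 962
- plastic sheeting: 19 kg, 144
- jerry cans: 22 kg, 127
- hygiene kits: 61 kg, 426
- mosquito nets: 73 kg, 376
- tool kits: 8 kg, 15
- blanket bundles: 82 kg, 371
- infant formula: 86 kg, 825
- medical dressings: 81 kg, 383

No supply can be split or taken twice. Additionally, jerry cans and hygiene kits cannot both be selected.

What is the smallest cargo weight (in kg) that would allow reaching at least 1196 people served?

132

Minimise kg subject to total people served ≥ 1196.
solar lanterns + plastic sheeting + jerry cans: 1233 people served at 132 kg.
Any bundle with less than 132 kg falls short of 1196.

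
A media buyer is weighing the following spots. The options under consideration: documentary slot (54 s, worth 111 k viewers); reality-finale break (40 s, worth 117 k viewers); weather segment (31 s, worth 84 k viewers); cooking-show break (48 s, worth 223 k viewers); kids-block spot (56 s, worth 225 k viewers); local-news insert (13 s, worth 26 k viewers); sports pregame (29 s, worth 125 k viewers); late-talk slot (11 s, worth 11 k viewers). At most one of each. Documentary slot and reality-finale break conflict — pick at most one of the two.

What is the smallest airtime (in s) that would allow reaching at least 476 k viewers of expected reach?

128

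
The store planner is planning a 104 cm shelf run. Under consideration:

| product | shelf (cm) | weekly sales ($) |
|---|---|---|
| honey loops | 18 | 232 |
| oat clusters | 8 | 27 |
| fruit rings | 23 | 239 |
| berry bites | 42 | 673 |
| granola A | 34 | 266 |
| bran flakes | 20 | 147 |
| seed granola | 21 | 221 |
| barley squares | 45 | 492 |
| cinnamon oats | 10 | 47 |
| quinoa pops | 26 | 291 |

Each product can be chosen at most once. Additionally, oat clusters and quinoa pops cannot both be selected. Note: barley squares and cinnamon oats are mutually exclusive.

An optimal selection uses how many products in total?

4

Optimal total is 1365.
honey loops + fruit rings + berry bites + seed granola hits 1365 at 104 cm.
All optima have 4 products.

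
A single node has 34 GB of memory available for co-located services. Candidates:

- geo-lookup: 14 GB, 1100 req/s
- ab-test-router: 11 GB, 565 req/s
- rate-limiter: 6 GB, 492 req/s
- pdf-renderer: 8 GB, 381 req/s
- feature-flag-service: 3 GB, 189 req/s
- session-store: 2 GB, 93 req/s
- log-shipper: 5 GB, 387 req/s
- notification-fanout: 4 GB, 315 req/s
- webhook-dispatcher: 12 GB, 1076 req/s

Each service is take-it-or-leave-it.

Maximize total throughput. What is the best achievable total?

Filling by ratio: rate-limiter + feature-flag-service + session-store + log-shipper + notification-fanout + webhook-dispatcher for 2552, with 2 GB left unused.
Dropping feature-flag-service and log-shipper and notification-fanout frees 12 GB; slotting in geo-lookup (14 GB) lifts the total to 2761 at 34 GB.
Runner-up geo-lookup + feature-flag-service + log-shipper + webhook-dispatcher tops out at 2752.

2761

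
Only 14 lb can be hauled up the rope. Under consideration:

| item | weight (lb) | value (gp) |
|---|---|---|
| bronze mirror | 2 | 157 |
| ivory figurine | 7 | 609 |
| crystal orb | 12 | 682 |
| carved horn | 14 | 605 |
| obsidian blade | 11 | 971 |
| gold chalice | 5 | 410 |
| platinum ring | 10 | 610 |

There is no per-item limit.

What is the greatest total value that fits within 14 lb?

1218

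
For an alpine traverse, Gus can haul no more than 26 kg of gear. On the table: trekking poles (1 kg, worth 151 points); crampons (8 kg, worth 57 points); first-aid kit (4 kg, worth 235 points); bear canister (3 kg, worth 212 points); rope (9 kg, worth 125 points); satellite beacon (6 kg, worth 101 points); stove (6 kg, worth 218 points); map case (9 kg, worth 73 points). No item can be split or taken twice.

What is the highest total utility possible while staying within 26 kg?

941

Ranking by ratio (utility/kg): trekking poles 151.00, bear canister 70.67, first-aid kit 58.75.
The ratio heuristic lands on trekking poles + first-aid kit + bear canister + satellite beacon + stove (917) but leaves 6 kg idle.
Dropping satellite beacon frees 6 kg; slotting in rope (9 kg) lifts the total to 941 at 23 kg.
Every other selection either busts 26 kg or fails to beat 941.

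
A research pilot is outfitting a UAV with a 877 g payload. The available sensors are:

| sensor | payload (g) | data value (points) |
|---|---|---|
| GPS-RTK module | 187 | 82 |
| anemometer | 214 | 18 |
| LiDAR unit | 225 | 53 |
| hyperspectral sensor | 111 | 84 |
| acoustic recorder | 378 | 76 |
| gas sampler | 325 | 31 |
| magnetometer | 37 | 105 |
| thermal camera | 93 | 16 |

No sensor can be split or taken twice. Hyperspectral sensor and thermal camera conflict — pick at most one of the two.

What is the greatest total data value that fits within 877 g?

347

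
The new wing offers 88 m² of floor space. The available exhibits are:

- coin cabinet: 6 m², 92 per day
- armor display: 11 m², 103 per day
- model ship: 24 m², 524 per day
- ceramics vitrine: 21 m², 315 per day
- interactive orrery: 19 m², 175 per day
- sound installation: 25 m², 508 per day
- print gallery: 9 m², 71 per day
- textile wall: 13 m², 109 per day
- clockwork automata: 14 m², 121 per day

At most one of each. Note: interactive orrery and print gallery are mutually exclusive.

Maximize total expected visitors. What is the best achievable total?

Coin cabinet + armor display + model ship + ceramics vitrine + sound installation uses 87 of the 88 m² and totals 1542.
Runner-up coin cabinet + model ship + ceramics vitrine + sound installation + print gallery tops out at 1510.

1542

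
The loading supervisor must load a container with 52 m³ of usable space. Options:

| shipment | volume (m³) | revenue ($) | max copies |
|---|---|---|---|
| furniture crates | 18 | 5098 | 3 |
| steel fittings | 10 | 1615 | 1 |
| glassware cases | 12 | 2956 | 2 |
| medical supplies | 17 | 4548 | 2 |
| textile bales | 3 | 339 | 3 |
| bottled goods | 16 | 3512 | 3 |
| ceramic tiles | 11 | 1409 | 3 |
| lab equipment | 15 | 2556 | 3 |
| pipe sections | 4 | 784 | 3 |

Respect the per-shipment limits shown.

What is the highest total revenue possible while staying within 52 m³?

By revenue per m³: furniture crates 283.22, medical supplies 267.53, glassware cases 246.33 lead.
A density-first pass picks 2×furniture crates + glassware cases + pipe sections — 13936 at 52 m³.
Replace furniture crates and glassware cases and pipe sections with 2×medical supplies: the trade gains 258 net, giving 14194 at 52 m³.
No other feasible combination exceeds 14194.

14194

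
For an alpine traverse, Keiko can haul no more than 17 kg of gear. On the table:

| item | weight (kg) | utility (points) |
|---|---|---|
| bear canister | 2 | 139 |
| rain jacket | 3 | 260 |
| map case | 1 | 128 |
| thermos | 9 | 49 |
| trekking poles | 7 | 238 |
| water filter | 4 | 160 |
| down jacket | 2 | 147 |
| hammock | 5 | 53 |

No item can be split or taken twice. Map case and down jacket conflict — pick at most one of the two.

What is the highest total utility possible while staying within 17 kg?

Density check — map case 128.00, rain jacket 86.67, down jacket 73.50 are the best per kg.
Best packing: bear canister + rain jacket + map case + trekking poles + water filter — 17 kg, 925 total.
Runner-up rain jacket + trekking poles + water filter + down jacket tops out at 805.

925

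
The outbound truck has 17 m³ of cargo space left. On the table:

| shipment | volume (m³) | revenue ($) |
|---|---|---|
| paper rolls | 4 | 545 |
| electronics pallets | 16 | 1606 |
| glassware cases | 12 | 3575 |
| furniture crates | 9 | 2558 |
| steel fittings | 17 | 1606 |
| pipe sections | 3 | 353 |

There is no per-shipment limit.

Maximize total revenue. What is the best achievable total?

4120

The ratio ordering already packs tightly: paper rolls + glassware cases, 16 m³, 4120.
Nothing else within 17 m³ beats 4120.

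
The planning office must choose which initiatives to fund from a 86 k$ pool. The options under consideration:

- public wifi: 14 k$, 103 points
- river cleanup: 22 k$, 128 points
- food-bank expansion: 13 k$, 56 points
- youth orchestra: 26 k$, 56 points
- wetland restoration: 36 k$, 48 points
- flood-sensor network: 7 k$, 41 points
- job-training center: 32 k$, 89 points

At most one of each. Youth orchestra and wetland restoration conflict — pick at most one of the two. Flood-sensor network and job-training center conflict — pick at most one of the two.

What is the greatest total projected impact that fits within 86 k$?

Ranking by ratio (projected impact/k$): public wifi 7.36, flood-sensor network 5.86, river cleanup 5.82.
Taking public wifi + river cleanup + food-bank expansion + youth orchestra + flood-sensor network: 82 k$ used, 384 in projected impact.
That's the maximum — no feasible swap from here does better than 384.

384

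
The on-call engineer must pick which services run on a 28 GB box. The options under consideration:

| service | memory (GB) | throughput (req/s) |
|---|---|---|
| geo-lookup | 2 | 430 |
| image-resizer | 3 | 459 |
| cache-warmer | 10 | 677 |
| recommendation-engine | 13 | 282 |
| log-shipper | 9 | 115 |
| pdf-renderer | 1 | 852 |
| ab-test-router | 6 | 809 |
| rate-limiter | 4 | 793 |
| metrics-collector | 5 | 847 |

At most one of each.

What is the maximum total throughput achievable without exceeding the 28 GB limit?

Ranking by ratio (throughput/GB): pdf-renderer 852.00, geo-lookup 215.00, rate-limiter 198.25.
Greedy by ratio would take geo-lookup + image-resizer + pdf-renderer + ab-test-router + rate-limiter + metrics-collector: 21 GB used, total 4190.
Dropping image-resizer frees 3 GB; slotting in cache-warmer (10 GB) lifts the total to 4408 at 28 GB.

4408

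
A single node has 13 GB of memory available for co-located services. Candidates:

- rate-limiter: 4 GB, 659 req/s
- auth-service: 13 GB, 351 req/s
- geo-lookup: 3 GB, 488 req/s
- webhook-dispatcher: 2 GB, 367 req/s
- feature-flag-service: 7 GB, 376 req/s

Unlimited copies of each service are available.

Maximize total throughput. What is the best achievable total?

2323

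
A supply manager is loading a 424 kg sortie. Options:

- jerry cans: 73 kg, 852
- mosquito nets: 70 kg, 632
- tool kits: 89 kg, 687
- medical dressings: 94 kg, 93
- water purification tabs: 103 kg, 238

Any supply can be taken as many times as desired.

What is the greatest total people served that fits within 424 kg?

Taking 5×jerry cans: 365 kg used, 4260 in people served.

4260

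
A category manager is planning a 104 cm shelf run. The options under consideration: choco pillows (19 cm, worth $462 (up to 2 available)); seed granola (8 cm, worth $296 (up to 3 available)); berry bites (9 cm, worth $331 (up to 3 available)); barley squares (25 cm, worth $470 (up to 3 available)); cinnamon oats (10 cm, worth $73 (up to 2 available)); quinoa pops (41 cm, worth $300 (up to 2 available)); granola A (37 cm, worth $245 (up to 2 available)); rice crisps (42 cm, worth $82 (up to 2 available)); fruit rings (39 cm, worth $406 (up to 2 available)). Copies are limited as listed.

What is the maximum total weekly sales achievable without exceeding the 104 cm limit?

2878

2×choco pillows + 3×seed granola + 3×berry bites + cinnamon oats uses 99 of the 104 cm and totals 2878.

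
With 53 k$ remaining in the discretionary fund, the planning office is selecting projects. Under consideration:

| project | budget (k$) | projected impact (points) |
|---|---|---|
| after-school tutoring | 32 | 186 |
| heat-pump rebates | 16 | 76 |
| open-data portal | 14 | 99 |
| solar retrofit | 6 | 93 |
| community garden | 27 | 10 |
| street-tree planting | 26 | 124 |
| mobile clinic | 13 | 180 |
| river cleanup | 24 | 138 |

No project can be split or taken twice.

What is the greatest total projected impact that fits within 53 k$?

459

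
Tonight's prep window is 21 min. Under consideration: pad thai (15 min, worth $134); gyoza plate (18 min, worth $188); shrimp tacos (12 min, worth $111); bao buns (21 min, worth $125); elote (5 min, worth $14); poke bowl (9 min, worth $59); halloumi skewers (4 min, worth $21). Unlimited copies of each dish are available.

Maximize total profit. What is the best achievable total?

188

Ranking by ratio (profit/min): gyoza plate 10.44, shrimp tacos 9.25, pad thai 8.93, poke bowl 6.56.
Best packing: gyoza plate — 18 min, 188 total.
The spare 3 min is too small for any remaining dish, and no exchange beats 188.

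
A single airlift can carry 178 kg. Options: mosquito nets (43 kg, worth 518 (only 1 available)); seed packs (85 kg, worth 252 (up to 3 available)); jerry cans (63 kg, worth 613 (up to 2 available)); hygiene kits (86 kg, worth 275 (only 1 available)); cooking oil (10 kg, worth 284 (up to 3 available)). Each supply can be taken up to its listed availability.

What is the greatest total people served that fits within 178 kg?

2078

By people served per kg: cooking oil 28.40, mosquito nets 12.05, jerry cans 9.73, hygiene kits 3.20 lead.
Filling by ratio: mosquito nets + jerry cans + 3×cooking oil for 1983, with 42 kg left unused.
The 43 kg tied up in mosquito nets is better spent on jerry cans — total rises to 2078 (156 kg).
No other feasible combination exceeds 2078.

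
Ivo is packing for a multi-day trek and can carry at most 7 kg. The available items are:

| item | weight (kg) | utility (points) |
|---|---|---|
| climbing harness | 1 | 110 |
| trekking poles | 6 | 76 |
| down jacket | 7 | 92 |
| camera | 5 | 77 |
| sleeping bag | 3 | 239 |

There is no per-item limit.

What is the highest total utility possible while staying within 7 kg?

770

Taking 7×climbing harness: 7 kg used, 770 in utility.
No other feasible combination exceeds 770.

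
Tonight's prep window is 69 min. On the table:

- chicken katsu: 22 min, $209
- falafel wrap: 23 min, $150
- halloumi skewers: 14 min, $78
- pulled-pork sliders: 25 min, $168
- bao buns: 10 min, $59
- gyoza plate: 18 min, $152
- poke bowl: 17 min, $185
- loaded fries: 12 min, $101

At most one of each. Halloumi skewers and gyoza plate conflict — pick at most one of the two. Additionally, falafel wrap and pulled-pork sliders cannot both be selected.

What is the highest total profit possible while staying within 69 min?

647

Taking chicken katsu + gyoza plate + poke bowl + loaded fries: 69 min used, 647 in profit.
An exhaustive check of the 256 subsets confirms 647.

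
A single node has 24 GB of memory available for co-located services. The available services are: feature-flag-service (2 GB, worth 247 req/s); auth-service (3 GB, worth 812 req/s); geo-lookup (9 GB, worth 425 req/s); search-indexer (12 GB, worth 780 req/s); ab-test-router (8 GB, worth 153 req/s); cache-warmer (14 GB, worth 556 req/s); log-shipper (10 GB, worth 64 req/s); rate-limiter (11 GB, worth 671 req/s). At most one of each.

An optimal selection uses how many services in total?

3

Optimal total is 2017.
One optimal bundle: auth-service + geo-lookup + search-indexer (24 GB).
All optima have 3 services.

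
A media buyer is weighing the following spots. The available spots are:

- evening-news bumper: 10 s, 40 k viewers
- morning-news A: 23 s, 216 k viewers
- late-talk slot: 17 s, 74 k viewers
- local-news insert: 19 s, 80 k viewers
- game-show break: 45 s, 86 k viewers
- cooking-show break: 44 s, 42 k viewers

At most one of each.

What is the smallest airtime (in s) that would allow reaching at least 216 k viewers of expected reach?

23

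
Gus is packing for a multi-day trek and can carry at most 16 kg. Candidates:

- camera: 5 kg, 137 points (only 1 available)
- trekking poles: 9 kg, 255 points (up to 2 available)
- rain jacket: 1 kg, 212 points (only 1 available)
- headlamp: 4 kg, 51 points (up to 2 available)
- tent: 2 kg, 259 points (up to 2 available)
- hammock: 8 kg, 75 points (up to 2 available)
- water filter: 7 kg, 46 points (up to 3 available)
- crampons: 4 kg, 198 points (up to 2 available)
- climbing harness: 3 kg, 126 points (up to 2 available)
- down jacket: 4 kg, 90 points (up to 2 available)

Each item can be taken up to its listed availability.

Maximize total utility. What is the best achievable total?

1252

Best packing: rain jacket + 2×tent + 2×crampons + climbing harness — 16 kg, 1252 total.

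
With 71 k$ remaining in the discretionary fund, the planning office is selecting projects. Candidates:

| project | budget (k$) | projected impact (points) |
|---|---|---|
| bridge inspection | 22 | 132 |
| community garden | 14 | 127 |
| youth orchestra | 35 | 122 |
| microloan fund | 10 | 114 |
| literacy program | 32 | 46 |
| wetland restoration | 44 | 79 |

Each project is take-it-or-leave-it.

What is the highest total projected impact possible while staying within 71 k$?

Ranking by ratio (projected impact/k$): microloan fund 11.40, community garden 9.07, bridge inspection 6.00.
The ratio heuristic lands on bridge inspection + community garden + microloan fund (373) but leaves 25 k$ idle.
Dropping microloan fund frees 10 k$; slotting in youth orchestra (35 k$) lifts the total to 381 at 71 k$.
An exhaustive check of the 64 subsets confirms 381.

381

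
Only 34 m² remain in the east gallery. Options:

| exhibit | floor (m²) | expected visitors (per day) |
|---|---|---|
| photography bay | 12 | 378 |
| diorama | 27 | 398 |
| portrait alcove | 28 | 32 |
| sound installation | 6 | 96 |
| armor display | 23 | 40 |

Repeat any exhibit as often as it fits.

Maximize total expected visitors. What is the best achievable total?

Taking 2×photography bay + sound installation: 30 m² used, 852 in expected visitors.
No other feasible combination exceeds 852.

852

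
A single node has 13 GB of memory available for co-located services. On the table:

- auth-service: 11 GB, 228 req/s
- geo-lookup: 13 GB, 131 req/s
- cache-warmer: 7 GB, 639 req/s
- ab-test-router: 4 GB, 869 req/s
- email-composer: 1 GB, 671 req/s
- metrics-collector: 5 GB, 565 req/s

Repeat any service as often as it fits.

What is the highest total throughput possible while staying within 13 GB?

The ratio ordering already packs tightly: 13×email-composer, 13 GB, 8723.
No other feasible combination exceeds 8723.

8723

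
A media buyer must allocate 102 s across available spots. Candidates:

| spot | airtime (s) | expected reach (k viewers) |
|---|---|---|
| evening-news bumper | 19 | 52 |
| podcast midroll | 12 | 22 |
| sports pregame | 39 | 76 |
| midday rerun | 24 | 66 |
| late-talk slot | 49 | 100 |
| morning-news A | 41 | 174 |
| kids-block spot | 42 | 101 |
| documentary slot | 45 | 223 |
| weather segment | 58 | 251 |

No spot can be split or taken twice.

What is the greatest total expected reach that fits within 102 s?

Greedy by ratio would take podcast midroll + morning-news A + documentary slot: 98 s used, total 419.
The 57 s tied up in podcast midroll and documentary slot is better spent on weather segment — total rises to 425 (99 s).
Every other selection either busts 102 s or fails to beat 425.

425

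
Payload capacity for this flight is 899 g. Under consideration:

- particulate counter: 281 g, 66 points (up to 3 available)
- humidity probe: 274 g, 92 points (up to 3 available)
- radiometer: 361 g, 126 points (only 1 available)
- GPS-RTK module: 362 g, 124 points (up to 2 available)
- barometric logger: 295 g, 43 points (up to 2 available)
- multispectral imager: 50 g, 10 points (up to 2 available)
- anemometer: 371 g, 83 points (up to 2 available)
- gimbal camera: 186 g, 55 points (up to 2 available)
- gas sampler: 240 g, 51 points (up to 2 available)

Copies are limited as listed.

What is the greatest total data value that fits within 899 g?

286

A density-first pass picks radiometer + GPS-RTK module + 2×multispectral imager — 270 at 823 g.
The 773 g tied up in radiometer and GPS-RTK module and multispectral imager is better spent on 3×humidity probe — total rises to 286 (872 g).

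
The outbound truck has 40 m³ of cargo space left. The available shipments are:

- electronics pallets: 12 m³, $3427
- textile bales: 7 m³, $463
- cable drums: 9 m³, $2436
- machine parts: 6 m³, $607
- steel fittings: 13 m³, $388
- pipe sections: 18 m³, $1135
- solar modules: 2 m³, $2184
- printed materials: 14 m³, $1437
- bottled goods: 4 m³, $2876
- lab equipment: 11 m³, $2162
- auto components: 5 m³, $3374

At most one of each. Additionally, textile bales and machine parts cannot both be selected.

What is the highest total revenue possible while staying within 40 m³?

By revenue per m³: solar modules 1092.00, bottled goods 719.00, auto components 674.80 lead.
Taking electronics pallets + cable drums + machine parts + solar modules + bottled goods + auto components: 38 m³ used, 14904 in revenue.
The closest alternative, electronics pallets + textile bales + cable drums + solar modules + bottled goods + auto components, reaches only 14760.

14904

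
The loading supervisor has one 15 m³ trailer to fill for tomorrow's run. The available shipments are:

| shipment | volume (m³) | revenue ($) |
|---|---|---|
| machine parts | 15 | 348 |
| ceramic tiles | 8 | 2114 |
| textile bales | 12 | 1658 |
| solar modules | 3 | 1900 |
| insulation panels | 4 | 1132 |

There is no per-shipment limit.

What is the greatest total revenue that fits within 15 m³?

Best packing: 5×solar modules — 15 m³, 9500 total.
No other feasible combination exceeds 9500.

9500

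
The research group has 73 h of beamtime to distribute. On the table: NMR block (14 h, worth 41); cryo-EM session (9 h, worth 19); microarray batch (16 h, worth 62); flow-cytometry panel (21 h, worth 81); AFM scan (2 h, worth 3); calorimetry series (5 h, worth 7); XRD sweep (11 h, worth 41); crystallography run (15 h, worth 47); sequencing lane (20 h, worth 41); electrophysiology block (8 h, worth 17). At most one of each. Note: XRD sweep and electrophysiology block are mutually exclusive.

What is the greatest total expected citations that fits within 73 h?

250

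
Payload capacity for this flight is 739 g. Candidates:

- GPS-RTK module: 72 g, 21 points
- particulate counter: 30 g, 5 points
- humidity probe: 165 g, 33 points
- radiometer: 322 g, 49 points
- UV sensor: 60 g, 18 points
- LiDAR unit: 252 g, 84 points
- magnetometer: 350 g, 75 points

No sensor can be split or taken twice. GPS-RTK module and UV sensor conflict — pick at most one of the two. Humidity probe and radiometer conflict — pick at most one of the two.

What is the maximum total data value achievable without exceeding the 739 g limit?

Ranking by ratio (data value/g): LiDAR unit 0.33, UV sensor 0.30, GPS-RTK module 0.29.
Taking GPS-RTK module + particulate counter + LiDAR unit + magnetometer: 704 g used, 185 in data value.

185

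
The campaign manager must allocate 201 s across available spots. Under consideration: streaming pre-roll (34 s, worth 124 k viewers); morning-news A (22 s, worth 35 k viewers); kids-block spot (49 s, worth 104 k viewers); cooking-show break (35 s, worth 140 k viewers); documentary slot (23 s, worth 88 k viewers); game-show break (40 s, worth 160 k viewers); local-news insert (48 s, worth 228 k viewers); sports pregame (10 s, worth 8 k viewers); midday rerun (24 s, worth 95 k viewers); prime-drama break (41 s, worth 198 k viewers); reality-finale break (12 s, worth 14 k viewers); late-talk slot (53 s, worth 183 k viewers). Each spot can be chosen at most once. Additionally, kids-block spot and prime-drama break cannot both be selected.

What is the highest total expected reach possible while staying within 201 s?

The ratio heuristic lands on cooking-show break + game-show break + local-news insert + midday rerun + prime-drama break + reality-finale break (835) but leaves 1 s idle.
Dropping midday rerun and reality-finale break frees 36 s; slotting in streaming pre-roll (34 s) lifts the total to 850 at 198 s.
Every other selection either busts 201 s or breaks a pairing rule or fails to beat 850.

850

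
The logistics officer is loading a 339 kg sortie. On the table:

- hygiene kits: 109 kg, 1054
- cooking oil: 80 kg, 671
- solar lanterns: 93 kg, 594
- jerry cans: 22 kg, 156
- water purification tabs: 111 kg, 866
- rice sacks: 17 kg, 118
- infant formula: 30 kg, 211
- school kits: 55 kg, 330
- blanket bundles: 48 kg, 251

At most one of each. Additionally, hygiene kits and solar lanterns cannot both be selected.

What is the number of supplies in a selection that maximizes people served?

Best achievable people served is 2865.
For example hygiene kits + cooking oil + jerry cans + water purification tabs + rice sacks achieves it, using 339 kg.
All optima have 5 supplies.

5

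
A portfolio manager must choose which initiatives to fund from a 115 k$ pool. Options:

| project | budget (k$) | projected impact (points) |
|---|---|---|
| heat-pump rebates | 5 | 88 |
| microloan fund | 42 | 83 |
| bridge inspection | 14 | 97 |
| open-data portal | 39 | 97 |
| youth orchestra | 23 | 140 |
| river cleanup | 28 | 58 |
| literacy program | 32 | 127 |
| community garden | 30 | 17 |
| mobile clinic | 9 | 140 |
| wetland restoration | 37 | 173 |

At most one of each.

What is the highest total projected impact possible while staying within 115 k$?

677

Density check — heat-pump rebates 17.60, mobile clinic 15.56, bridge inspection 6.93, youth orchestra 6.09 are the best per k$.
Filling by ratio: heat-pump rebates + bridge inspection + youth orchestra + mobile clinic + wetland restoration for 638, with 27 k$ left unused.
Replace heat-pump rebates with literacy program: the trade gains 39 net, giving 677 at 115 k$.
Next best is heat-pump rebates + youth orchestra + literacy program + mobile clinic + wetland restoration at 668 (106 k$) — short by 9.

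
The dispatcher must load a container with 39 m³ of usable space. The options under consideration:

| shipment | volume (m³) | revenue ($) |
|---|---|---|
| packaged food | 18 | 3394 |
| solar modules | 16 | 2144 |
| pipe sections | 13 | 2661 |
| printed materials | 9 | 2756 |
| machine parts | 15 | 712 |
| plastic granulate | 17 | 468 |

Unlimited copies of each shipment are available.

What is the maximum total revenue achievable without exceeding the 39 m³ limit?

11024

Ranking by ratio (revenue/m³): printed materials 306.22, pipe sections 204.69, packaged food 188.56, solar modules 134.00.
4×printed materials uses 36 of the 39 m³ and totals 11024.
Every other selection either busts 39 m³ or fails to beat 11024.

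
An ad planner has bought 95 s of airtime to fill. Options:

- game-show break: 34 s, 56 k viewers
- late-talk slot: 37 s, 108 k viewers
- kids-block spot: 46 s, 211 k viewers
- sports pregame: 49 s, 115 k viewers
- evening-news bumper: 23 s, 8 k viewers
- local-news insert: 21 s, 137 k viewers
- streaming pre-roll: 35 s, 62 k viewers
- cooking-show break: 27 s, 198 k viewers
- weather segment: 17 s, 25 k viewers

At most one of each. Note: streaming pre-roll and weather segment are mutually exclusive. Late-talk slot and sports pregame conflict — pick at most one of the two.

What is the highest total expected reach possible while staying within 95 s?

Ranking by ratio (expected reach/s): cooking-show break 7.33, local-news insert 6.52, kids-block spot 4.59.
Best packing: kids-block spot + local-news insert + cooking-show break — 94 s, 546 total.
An exhaustive check of the 512 subsets confirms 546.

546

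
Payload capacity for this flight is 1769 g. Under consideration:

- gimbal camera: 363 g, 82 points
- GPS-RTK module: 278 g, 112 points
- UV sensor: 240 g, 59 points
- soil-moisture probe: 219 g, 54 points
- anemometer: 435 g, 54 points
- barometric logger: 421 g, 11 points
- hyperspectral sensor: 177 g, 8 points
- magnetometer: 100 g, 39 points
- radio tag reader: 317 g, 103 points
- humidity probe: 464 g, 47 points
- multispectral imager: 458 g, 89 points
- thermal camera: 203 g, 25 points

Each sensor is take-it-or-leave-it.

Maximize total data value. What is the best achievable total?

Greedy by ratio would take gimbal camera + GPS-RTK module + UV sensor + soil-moisture probe + magnetometer + radio tag reader + thermal camera: 1720 g used, total 474.
The 422 g tied up in soil-moisture probe and thermal camera is better spent on multispectral imager — total rises to 484 (1756 g).
An exhaustive check of the 4096 subsets confirms 484.

484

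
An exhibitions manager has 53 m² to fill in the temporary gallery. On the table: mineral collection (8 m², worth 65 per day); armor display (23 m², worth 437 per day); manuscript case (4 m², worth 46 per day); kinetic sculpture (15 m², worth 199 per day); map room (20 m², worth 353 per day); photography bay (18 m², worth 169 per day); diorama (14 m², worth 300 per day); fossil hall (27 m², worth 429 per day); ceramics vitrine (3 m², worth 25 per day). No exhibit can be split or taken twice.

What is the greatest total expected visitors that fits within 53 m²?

936

The ratio ordering already packs tightly: armor display + kinetic sculpture + diorama, 52 m², 936.
Every other selection either busts 53 m² or fails to beat 936.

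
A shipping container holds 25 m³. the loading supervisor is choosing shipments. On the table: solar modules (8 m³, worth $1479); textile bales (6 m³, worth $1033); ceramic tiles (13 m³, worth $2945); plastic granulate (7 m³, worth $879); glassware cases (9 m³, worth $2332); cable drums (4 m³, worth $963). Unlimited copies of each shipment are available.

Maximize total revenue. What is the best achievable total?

6184

A density-first pass picks 2×glassware cases + cable drums — 5627 at 22 m³.
Dropping glassware cases frees 9 m³; slotting in 3×cable drums (12 m³) lifts the total to 6184 at 25 m³.
That's the maximum — no swap from here does better than 6184.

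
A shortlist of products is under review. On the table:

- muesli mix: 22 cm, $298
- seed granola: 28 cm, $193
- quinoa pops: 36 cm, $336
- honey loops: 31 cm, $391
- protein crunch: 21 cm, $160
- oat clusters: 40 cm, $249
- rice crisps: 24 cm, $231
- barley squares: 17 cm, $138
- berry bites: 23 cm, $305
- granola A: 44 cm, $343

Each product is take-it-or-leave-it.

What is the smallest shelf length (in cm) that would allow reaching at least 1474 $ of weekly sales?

Minimise cm subject to total weekly sales ≥ 1474.
muesli mix + quinoa pops + honey loops + protein crunch + berry bites reaches 1490 using 133 cm.
Any bundle with less than 133 cm falls short of 1474.

133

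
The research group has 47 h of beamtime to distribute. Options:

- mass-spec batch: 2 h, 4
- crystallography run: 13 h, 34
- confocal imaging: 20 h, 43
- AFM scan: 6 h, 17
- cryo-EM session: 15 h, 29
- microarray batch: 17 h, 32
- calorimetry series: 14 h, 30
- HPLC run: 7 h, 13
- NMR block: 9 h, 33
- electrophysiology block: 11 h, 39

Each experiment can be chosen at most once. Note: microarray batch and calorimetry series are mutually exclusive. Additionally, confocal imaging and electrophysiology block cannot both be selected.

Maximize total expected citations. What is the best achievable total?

Greedy by ratio would take mass-spec batch + crystallography run + AFM scan + NMR block + electrophysiology block: 41 h used, total 127.
The 8 h tied up in mass-spec batch and AFM scan is better spent on calorimetry series — total rises to 136 (47 h).
Crystallography run + AFM scan + HPLC run + NMR block + electrophysiology block matches that 136 at 46 h; no feasible combination exceeds it.

136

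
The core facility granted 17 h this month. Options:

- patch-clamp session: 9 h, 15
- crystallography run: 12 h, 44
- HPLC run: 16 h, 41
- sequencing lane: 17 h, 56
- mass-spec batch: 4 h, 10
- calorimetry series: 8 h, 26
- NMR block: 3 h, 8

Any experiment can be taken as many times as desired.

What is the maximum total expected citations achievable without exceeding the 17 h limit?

56

A density-first pass picks crystallography run + NMR block — 52 at 15 h.
Dropping crystallography run and NMR block frees 15 h; slotting in sequencing lane (17 h) lifts the total to 56 at 17 h.
No other feasible combination exceeds 56.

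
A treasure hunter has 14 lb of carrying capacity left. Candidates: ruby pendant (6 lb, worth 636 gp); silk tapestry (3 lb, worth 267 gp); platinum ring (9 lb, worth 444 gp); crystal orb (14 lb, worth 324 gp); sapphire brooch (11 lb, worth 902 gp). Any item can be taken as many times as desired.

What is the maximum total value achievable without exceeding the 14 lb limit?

1272

Taking 2×ruby pendant: 12 lb used, 1272 in value.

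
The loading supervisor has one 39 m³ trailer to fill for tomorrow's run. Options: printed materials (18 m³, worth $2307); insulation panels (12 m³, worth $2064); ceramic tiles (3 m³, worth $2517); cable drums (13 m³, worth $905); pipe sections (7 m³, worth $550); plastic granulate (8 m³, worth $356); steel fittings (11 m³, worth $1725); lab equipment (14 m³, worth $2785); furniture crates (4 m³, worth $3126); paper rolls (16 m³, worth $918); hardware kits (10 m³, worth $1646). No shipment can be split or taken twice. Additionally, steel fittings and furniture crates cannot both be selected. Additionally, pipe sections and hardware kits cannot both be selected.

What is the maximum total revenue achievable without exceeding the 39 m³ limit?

10735

Greedy by ratio would take insulation panels + ceramic tiles + lab equipment + furniture crates: 33 m³ used, total 10492.
The 12 m³ tied up in insulation panels is better spent on printed materials — total rises to 10735 (39 m³).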